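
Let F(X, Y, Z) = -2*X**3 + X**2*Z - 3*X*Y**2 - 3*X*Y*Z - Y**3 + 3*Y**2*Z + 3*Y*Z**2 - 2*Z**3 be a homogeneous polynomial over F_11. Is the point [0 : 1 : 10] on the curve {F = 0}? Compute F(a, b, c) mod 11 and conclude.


F(0,1,10) ≡ 1 (mod 11); P is NOT on the curve.

Evaluate F(0, 1, 10) term-by-term (mod 11).
  -2*X**3 ↦ -2·0·1·1 = 0
  X**2*Z ↦ 1·0·1·10 = 0
  -3*X*Y**2 ↦ -3·0·1·1 = 0
  -3*X*Y*Z ↦ -3·0·1·10 = 0
  -Y**3 ↦ -1·1·1·1 = -1
  3*Y**2*Z ↦ 3·1·1·10 = 30
  3*Y*Z**2 ↦ 3·1·1·100 = 300
  -2*Z**3 ↦ -2·1·1·1000 = -2000
Sum: F(0, 1, 10) = (0) + (0) + (0) + (0) + (-1) + (30) + (300) + (-2000) = -1671.
Reducing mod 11: -1671 ≡ 1 (mod 11).
Since F(a, b, c) ≡ 1 ≠ 0 (mod 11), P does NOT lie on the curve.


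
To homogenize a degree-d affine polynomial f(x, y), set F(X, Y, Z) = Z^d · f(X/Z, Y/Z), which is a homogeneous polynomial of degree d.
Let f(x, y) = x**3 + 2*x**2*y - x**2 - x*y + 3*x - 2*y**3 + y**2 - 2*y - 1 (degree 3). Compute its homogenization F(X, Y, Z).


F(X, Y, Z) = X**3 + 2*X**2*Y - X**2*Z - X*Y*Z + 3*X*Z**2 - 2*Y**3 + Y**2*Z - 2*Y*Z**2 - Z**3

deg(f) = 3.
Substitute x = X/Z, y = Y/Z into f, then multiply by Z^3.
  monomial 1·x^3·y^0 ↦ 1·X^3·Y^0·Z^0.
  monomial 2·x^2·y^1 ↦ 2·X^2·Y^1·Z^0.
  monomial -1·x^2·y^0 ↦ -1·X^2·Y^0·Z^1.
  monomial -1·x^1·y^1 ↦ -1·X^1·Y^1·Z^1.
  monomial 3·x^1·y^0 ↦ 3·X^1·Y^0·Z^2.
  monomial -2·x^0·y^3 ↦ -2·X^0·Y^3·Z^0.
  monomial 1·x^0·y^2 ↦ 1·X^0·Y^2·Z^1.
  monomial -2·x^0·y^1 ↦ -2·X^0·Y^1·Z^2.
  monomial -1·x^0·y^0 ↦ -1·X^0·Y^0·Z^3.
Collecting: F(X, Y, Z) = X**3 + 2*X**2*Y - X**2*Z - X*Y*Z + 3*X*Z**2 - 2*Y**3 + Y**2*Z - 2*Y*Z**2 - Z**3.


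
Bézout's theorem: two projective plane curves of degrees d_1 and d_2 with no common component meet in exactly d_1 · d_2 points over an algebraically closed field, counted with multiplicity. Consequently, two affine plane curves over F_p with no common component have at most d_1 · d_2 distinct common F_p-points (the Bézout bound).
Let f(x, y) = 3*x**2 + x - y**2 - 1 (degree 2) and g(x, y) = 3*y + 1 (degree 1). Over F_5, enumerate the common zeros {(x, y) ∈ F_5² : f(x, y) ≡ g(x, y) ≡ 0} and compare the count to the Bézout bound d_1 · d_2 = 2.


Common zeros: {(0, 3), (3, 3)}; count = 2; Bézout bound = 2.

deg(f) = 2, deg(g) = 1, so Bézout bound = 2.
Scan x ∈ F_5. For each x, list the y ∈ F_5 with f(x, y) ≡ 0 and those with g(x, y) ≡ 0 (mod 5); the common zeros in that column are the intersection.
  x = 0: f ≡ 0 at y ∈ {2, 3}; g ≡ 0 at y ∈ {3}; common: {3}.
  x = 1: f ≡ 0 at y ∈ ∅; g ≡ 0 at y ∈ {3}; common: ∅.
  x = 2: f ≡ 0 at y ∈ ∅; g ≡ 0 at y ∈ {3}; common: ∅.
  x = 3: f ≡ 0 at y ∈ {2, 3}; g ≡ 0 at y ∈ {3}; common: {3}.
  x = 4: f ≡ 0 at y ∈ {1, 4}; g ≡ 0 at y ∈ {3}; common: ∅.
Collecting: common zeros = {(0, 3), (3, 3)}, so the count is 2.
Comparison with the Bézout bound: 2 ≤ 2 = deg(f)·deg(g), as expected for curves with no common component (the bound is attained).


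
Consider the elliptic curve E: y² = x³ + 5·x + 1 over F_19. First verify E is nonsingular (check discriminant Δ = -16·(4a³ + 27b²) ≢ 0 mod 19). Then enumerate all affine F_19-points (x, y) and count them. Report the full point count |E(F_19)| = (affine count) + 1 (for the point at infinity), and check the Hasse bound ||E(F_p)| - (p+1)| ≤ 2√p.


Affine points = {(0, 1), (0, 18), (1, 8), (1, 11), (2, 0), (3, 9), (3, 10), (4, 3), (4, 16), (6, 0), (10, 5), (10, 14), (11, 0), (16, 4), (16, 15)}; affine count = 15; |E(F_19)| = 16.

Discriminant check: Δ ∝ 4a³ + 27b² = 4·5³ + 27·1² = 4·125 + 27·1 ≡ 14 (mod 19). Nonzero ⇒ E is nonsingular.
For each x ∈ F_19, compute rhs = x³ + 5·x + 1 mod 19, then count y ∈ F_19 with y² ≡ rhs.
  x = 0: rhs = 1, matching y values: 1, 18 (2 points).
  x = 1: rhs = 7, matching y values: 8, 11 (2 points).
  x = 2: rhs = 0, matching y values: 0 (1 points).
  x = 3: rhs = 5, matching y values: 9, 10 (2 points).
  x = 4: rhs = 9, matching y values: 3, 16 (2 points).
  x = 5: rhs = 18, matching y values: none (0 points).
  x = 6: rhs = 0, matching y values: 0 (1 points).
  x = 7: rhs = 18, matching y values: none (0 points).
  x = 8: rhs = 2, matching y values: none (0 points).
  x = 9: rhs = 15, matching y values: none (0 points).
  x = 10: rhs = 6, matching y values: 5, 14 (2 points).
  x = 11: rhs = 0, matching y values: 0 (1 points).
  x = 12: rhs = 3, matching y values: none (0 points).
  x = 13: rhs = 2, matching y values: none (0 points).
  x = 14: rhs = 3, matching y values: none (0 points).
  x = 15: rhs = 12, matching y values: none (0 points).
  x = 16: rhs = 16, matching y values: 4, 15 (2 points).
  x = 17: rhs = 2, matching y values: none (0 points).
  x = 18: rhs = 14, matching y values: none (0 points).
Total affine count: 15.
Full point count |E(F_19)| = 15 + 1 = 16.
Hasse bound: |16 − (19+1)| = |-4| = 4 ≤ 2√19 ≈ 8.7178 ✓.


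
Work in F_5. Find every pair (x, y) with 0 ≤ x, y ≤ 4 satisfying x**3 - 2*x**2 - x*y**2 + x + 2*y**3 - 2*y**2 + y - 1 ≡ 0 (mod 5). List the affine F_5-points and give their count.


Affine F_5-points: {(0, 1), (1, 2), (2, 1), (4, 0)}; count = 4.

For each of the 25 pairs (x, y) ∈ F_5², evaluate f(x, y) mod 5. Record the zeros.
  x = 0: [0↦4, 1↦0, 2↦4, 3↦3, 4↦4]  zeros at y ∈ {1}
  x = 1: [0↦4, 1↦4, 2↦0, 3↦4, 4↦3]  zeros at y ∈ {2}
  x = 2: [0↦1, 1↦0, 2↦3, 3↦2, 4↦4]  zeros at y ∈ {1}
  x = 3: [0↦1, 1↦4, 2↦4, 3↦3, 4↦3]  zeros at y ∈ ∅
  x = 4: [0↦0, 1↦2, 2↦4, 3↦3, 4↦1]  zeros at y ∈ {0}
Collecting zeros: affine points = {(0, 1), (1, 2), (2, 1), (4, 0)}.
Total count |C(F_5)_aff| = 4.


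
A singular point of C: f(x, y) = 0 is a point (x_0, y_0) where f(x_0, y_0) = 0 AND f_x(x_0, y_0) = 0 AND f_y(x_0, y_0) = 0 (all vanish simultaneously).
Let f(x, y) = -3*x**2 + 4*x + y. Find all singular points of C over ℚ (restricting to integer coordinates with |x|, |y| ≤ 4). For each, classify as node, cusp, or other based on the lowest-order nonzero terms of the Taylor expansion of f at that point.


No singular points in the scanned grid; C is smooth there.

Compute partial derivatives:
  f_x = 4 - 6*x.
  f_y = 1.
f_y = 1 is a nonzero constant, so f_y never vanishes: no point (x, y) can satisfy f = f_x = f_y = 0. In particular no (x, y) ∈ {−4, ..., 4}² is singular; the curve is smooth.


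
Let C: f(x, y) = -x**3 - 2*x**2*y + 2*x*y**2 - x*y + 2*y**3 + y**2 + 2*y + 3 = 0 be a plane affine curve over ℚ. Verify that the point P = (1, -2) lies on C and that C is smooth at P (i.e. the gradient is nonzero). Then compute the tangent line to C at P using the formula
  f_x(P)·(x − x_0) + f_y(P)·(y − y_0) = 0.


Tangent line at P: 15*x + 11*y + 7 = 0.

Step 1: f(1, -2) = 0, so P lies on C.
Step 2: partial derivatives
  f_x(x, y) = -3*x**2 - 4*x*y + 2*y**2 - y, f_y(x, y) = -2*x**2 + 4*x*y - x + 6*y**2 + 2*y + 2.
  f_x(P) = 15, f_y(P) = 11 (gradient nonzero, so P is smooth).
Step 3: tangent line at P: 15·(x − 1) + 11·(y − -2) = 0.
Expanding: 15*x + 11*y + 7 = 0.


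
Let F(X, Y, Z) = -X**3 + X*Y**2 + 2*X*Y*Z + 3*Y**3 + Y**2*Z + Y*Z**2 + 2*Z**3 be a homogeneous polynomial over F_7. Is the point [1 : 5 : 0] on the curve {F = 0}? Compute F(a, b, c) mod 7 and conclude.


F(1,5,0) ≡ 0 (mod 7); P is on the curve.

Evaluate F(1, 5, 0) term-by-term (mod 7).
  -X**3 ↦ -1·1·1·1 = -1
  X*Y**2 ↦ 1·1·25·1 = 25
  2*X*Y*Z ↦ 2·1·5·0 = 0
  3*Y**3 ↦ 3·1·125·1 = 375
  Y**2*Z ↦ 1·1·25·0 = 0
  Y*Z**2 ↦ 1·1·5·0 = 0
  2*Z**3 ↦ 2·1·1·0 = 0
Sum: F(1, 5, 0) = (-1) + (25) + (0) + (375) + (0) + (0) + (0) = 399.
Reducing mod 7: 399 ≡ 0 (mod 7).
Since F(a, b, c) ≡ 0 (mod 7), P lies on the curve.


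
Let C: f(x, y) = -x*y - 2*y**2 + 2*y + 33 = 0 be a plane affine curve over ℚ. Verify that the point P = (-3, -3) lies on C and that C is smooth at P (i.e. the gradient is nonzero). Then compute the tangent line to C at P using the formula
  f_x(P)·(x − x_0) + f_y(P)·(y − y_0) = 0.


Tangent line at P: 3*x + 17*y + 60 = 0.

Step 1: f(-3, -3) = 0, so P lies on C.
Step 2: partial derivatives
  f_x(x, y) = -y, f_y(x, y) = -x - 4*y + 2.
  f_x(P) = 3, f_y(P) = 17 (gradient nonzero, so P is smooth).
Step 3: tangent line at P: 3·(x − -3) + 17·(y − -3) = 0.
Expanding: 3*x + 17*y + 60 = 0.


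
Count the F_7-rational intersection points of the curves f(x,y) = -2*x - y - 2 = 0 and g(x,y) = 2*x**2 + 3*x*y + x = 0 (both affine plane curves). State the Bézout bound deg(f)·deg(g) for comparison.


Common zeros: {(0, 5), (4, 4)}; count = 2; Bézout bound = 2.

deg(f) = 1, deg(g) = 2, so Bézout bound = 2.
Scan x ∈ F_7. For each x, list the y ∈ F_7 with f(x, y) ≡ 0 and those with g(x, y) ≡ 0 (mod 7); the common zeros in that column are the intersection.
  x = 0: f ≡ 0 at y ∈ {5}; g ≡ 0 at y ∈ {0, 1, 2, 3, 4, 5, 6}; common: {5}.
  x = 1: f ≡ 0 at y ∈ {3}; g ≡ 0 at y ∈ {6}; common: ∅.
  x = 2: f ≡ 0 at y ∈ {1}; g ≡ 0 at y ∈ {3}; common: ∅.
  x = 3: f ≡ 0 at y ∈ {6}; g ≡ 0 at y ∈ {0}; common: ∅.
  x = 4: f ≡ 0 at y ∈ {4}; g ≡ 0 at y ∈ {4}; common: {4}.
  x = 5: f ≡ 0 at y ∈ {2}; g ≡ 0 at y ∈ {1}; common: ∅.
  x = 6: f ≡ 0 at y ∈ {0}; g ≡ 0 at y ∈ {5}; common: ∅.
Collecting: common zeros = {(0, 5), (4, 4)}, so the count is 2.
Comparison with the Bézout bound: 2 ≤ 2 = deg(f)·deg(g), as expected for curves with no common component (the bound is attained).


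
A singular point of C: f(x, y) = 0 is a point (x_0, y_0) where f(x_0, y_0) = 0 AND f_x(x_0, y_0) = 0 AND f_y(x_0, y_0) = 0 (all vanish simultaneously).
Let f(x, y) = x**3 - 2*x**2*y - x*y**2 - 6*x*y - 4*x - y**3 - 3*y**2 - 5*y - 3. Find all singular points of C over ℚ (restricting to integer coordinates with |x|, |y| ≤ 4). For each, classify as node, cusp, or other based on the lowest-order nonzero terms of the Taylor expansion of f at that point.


Singular points: {(-1, -1)}; classification: node.

Compute partial derivatives:
  f_x = 3*x**2 - 4*x*y - y**2 - 6*y - 4.
  f_y = -2*x**2 - 2*x*y - 6*x - 3*y**2 - 6*y - 5.
Scan x_0 ∈ {−4, ..., 4}. For each x_0, f_y(x_0, y) is a polynomial in y; find its integer roots y ∈ {−4, ..., 4}, then test f_x and f at those candidates.
  x = -4: f_y(-4, y) = -3*y**2 + 2*y - 13; no integer root y with |y| ≤ 4.
  x = -3: f_y(-3, y) = -3*y**2 - 5; no integer root y with |y| ≤ 4.
  x = -2: f_y(-2, y) = -3*y**2 - 2*y - 1; no integer root y with |y| ≤ 4.
  x = -1: f_y(-1, y) = -3*y**2 - 4*y - 1; vanishes at y ∈ {-1}. (-1, -1): f_x = 0, f = 0 — SINGULAR.
  x = 0: f_y(0, y) = -3*y**2 - 6*y - 5; no integer root y with |y| ≤ 4.
  x = 1: f_y(1, y) = -3*y**2 - 8*y - 13; no integer root y with |y| ≤ 4.
  x = 2: f_y(2, y) = -3*y**2 - 10*y - 25; no integer root y with |y| ≤ 4.
  x = 3: f_y(3, y) = -3*y**2 - 12*y - 41; no integer root y with |y| ≤ 4.
  x = 4: f_y(4, y) = -3*y**2 - 14*y - 61; no integer root y with |y| ≤ 4.
Only singular point on the grid: (-1, -1).
Classify: substitute x = -1 + u, y = -1 + v and expand: f = u**3 - 2*u**2*v - u**2 - u*v**2 - v**3 + v**2.
No constant or linear terms (consistent with a singular point). Quadratic part: -u**2 + v**2. Cubic part: u**3 - 2*u**2*v - u*v**2 - v**3.
The quadratic part v**2 - u**2 = (v − u)(v + u) splits into two distinct linear factors, so there are two distinct tangent lines y − -1 = ±(x − -1) — this is a node (ordinary double point).
Classification: node.


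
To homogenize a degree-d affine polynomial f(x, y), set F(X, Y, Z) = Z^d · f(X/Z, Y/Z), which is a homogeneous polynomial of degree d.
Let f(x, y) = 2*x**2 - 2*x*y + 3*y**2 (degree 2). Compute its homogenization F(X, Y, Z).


F(X, Y, Z) = 2*X**2 - 2*X*Y + 3*Y**2

deg(f) = 2.
Substitute x = X/Z, y = Y/Z into f, then multiply by Z^2.
  monomial 2·x^2·y^0 ↦ 2·X^2·Y^0·Z^0.
  monomial -2·x^1·y^1 ↦ -2·X^1·Y^1·Z^0.
  monomial 3·x^0·y^2 ↦ 3·X^0·Y^2·Z^0.
Collecting: F(X, Y, Z) = 2*X**2 - 2*X*Y + 3*Y**2.


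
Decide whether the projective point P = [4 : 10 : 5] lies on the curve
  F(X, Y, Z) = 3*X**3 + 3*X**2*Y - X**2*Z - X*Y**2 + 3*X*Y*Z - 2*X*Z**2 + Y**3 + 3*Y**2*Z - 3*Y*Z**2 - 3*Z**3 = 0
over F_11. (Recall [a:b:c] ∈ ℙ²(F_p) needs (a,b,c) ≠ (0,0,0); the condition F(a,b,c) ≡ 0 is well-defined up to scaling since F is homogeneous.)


F(4,10,5) ≡ 9 (mod 11); P is NOT on the curve.

Evaluate F(4, 10, 5) term-by-term (mod 11).
  3*X**3 ↦ 3·64·1·1 = 192
  3*X**2*Y ↦ 3·16·10·1 = 480
  -X**2*Z ↦ -1·16·1·5 = -80
  -X*Y**2 ↦ -1·4·100·1 = -400
  3*X*Y*Z ↦ 3·4·10·5 = 600
  -2*X*Z**2 ↦ -2·4·1·25 = -200
  Y**3 ↦ 1·1·1000·1 = 1000
  3*Y**2*Z ↦ 3·1·100·5 = 1500
  -3*Y*Z**2 ↦ -3·1·10·25 = -750
  -3*Z**3 ↦ -3·1·1·125 = -375
Sum: F(4, 10, 5) = (192) + (480) + (-80) + (-400) + (600) + (-200) + (1000) + (1500) + (-750) + (-375) = 1967.
Reducing mod 11: 1967 ≡ 9 (mod 11).
Since F(a, b, c) ≡ 9 ≠ 0 (mod 11), P does NOT lie on the curve.


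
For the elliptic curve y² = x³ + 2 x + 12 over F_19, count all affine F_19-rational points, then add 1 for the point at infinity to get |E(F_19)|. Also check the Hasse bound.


Affine points = {(2, 9), (2, 10), (3, 8), (3, 11), (10, 5), (10, 14), (11, 4), (11, 15), (12, 4), (12, 15), (15, 4), (15, 15), (16, 6), (16, 13), (17, 0), (18, 3), (18, 16)}; affine count = 17; |E(F_19)| = 18.

Discriminant check: Δ ∝ 4a³ + 27b² = 4·2³ + 27·12² = 4·8 + 27·144 ≡ 6 (mod 19). Nonzero ⇒ E is nonsingular.
For each x ∈ F_19, compute rhs = x³ + 2·x + 12 mod 19, then count y ∈ F_19 with y² ≡ rhs.
  x = 0: rhs = 12, matching y values: none (0 points).
  x = 1: rhs = 15, matching y values: none (0 points).
  x = 2: rhs = 5, matching y values: 9, 10 (2 points).
  x = 3: rhs = 7, matching y values: 8, 11 (2 points).
  x = 4: rhs = 8, matching y values: none (0 points).
  x = 5: rhs = 14, matching y values: none (0 points).
  x = 6: rhs = 12, matching y values: none (0 points).
  x = 7: rhs = 8, matching y values: none (0 points).
  x = 8: rhs = 8, matching y values: none (0 points).
  x = 9: rhs = 18, matching y values: none (0 points).
  x = 10: rhs = 6, matching y values: 5, 14 (2 points).
  x = 11: rhs = 16, matching y values: 4, 15 (2 points).
  x = 12: rhs = 16, matching y values: 4, 15 (2 points).
  x = 13: rhs = 12, matching y values: none (0 points).
  x = 14: rhs = 10, matching y values: none (0 points).
  x = 15: rhs = 16, matching y values: 4, 15 (2 points).
  x = 16: rhs = 17, matching y values: 6, 13 (2 points).
  x = 17: rhs = 0, matching y values: 0 (1 points).
  x = 18: rhs = 9, matching y values: 3, 16 (2 points).
Total affine count: 17.
Full point count |E(F_19)| = 17 + 1 = 18.
Hasse bound: |18 − (19+1)| = |-2| = 2 ≤ 2√19 ≈ 8.7178 ✓.


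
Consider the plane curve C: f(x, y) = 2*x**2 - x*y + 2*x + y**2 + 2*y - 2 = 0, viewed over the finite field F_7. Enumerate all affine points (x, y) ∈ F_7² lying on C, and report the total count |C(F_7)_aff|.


Affine F_7-points: {(1, 3), (2, 2), (2, 5), (3, 3), (3, 5), (5, 1), (5, 2)}; count = 7.

For each of the 49 pairs (x, y) ∈ F_7², evaluate f(x, y) mod 7. Record the zeros.
  x = 0: [0↦5, 1↦1, 2↦6, 3↦6, 4↦1, 5↦5, 6↦4]  zeros at y ∈ ∅
  x = 1: [0↦2, 1↦4, 2↦1, 3↦0, 4↦1, 5↦4, 6↦2]  zeros at y ∈ {3}
  x = 2: [0↦3, 1↦4, 2↦0, 3↦5, 4↦5, 5↦0, 6↦4]  zeros at y ∈ {2, 5}
  x = 3: [0↦1, 1↦1, 2↦3, 3↦0, 4↦6, 5↦0, 6↦3]  zeros at y ∈ {3, 5}
  x = 4: [0↦3, 1↦2, 2↦3, 3↦6, 4↦4, 5↦4, 6↦6]  zeros at y ∈ ∅
  x = 5: [0↦2, 1↦0, 2↦0, 3↦2, 4↦6, 5↦5, 6↦6]  zeros at y ∈ {1, 2}
  x = 6: [0↦5, 1↦2, 2↦1, 3↦2, 4↦5, 5↦3, 6↦3]  zeros at y ∈ ∅
Collecting zeros: affine points = {(1, 3), (2, 2), (2, 5), (3, 3), (3, 5), (5, 1), (5, 2)}.
Total count |C(F_7)_aff| = 7.


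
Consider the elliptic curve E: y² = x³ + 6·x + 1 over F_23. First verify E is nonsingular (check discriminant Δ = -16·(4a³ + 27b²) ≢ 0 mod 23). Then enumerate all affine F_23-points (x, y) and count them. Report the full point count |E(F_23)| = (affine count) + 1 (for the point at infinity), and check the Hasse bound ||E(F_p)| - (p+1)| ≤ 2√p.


Affine points = {(0, 1), (0, 22), (1, 10), (1, 13), (3, 0), (5, 8), (5, 15), (6, 0), (7, 8), (7, 15), (8, 3), (8, 20), (9, 5), (9, 18), (10, 7), (10, 16), (11, 8), (11, 15), (14, 0), (15, 4), (15, 19), (17, 5), (17, 18), (20, 5), (20, 18), (21, 2), (21, 21)}; affine count = 27; |E(F_23)| = 28.

Discriminant check: Δ ∝ 4a³ + 27b² = 4·6³ + 27·1² = 4·216 + 27·1 ≡ 17 (mod 23). Nonzero ⇒ E is nonsingular.
For each x ∈ F_23, compute rhs = x³ + 6·x + 1 mod 23, then count y ∈ F_23 with y² ≡ rhs.
  x = 0: rhs = 1, matching y values: 1, 22 (2 points).
  x = 1: rhs = 8, matching y values: 10, 13 (2 points).
  x = 2: rhs = 21, matching y values: none (0 points).
  x = 3: rhs = 0, matching y values: 0 (1 points).
  x = 4: rhs = 20, matching y values: none (0 points).
  x = 5: rhs = 18, matching y values: 8, 15 (2 points).
  x = 6: rhs = 0, matching y values: 0 (1 points).
  x = 7: rhs = 18, matching y values: 8, 15 (2 points).
  x = 8: rhs = 9, matching y values: 3, 20 (2 points).
  x = 9: rhs = 2, matching y values: 5, 18 (2 points).
  x = 10: rhs = 3, matching y values: 7, 16 (2 points).
  x = 11: rhs = 18, matching y values: 8, 15 (2 points).
  x = 12: rhs = 7, matching y values: none (0 points).
  x = 13: rhs = 22, matching y values: none (0 points).
  x = 14: rhs = 0, matching y values: 0 (1 points).
  x = 15: rhs = 16, matching y values: 4, 19 (2 points).
  x = 16: rhs = 7, matching y values: none (0 points).
  x = 17: rhs = 2, matching y values: 5, 18 (2 points).
  x = 18: rhs = 7, matching y values: none (0 points).
  x = 19: rhs = 5, matching y values: none (0 points).
  x = 20: rhs = 2, matching y values: 5, 18 (2 points).
  x = 21: rhs = 4, matching y values: 2, 21 (2 points).
  x = 22: rhs = 17, matching y values: none (0 points).
Total affine count: 27.
Full point count |E(F_23)| = 27 + 1 = 28.
Hasse bound: |28 − (23+1)| = |4| = 4 ≤ 2√23 ≈ 9.5917 ✓.


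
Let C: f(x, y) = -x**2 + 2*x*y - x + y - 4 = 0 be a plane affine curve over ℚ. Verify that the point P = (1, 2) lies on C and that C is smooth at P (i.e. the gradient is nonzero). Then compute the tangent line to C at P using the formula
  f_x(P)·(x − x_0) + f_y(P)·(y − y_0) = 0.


Tangent line at P: x + 3*y - 7 = 0.

Step 1: f(1, 2) = 0, so P lies on C.
Step 2: partial derivatives
  f_x(x, y) = -2*x + 2*y - 1, f_y(x, y) = 2*x + 1.
  f_x(P) = 1, f_y(P) = 3 (gradient nonzero, so P is smooth).
Step 3: tangent line at P: 1·(x − 1) + 3·(y − 2) = 0.
Expanding: x + 3*y - 7 = 0.


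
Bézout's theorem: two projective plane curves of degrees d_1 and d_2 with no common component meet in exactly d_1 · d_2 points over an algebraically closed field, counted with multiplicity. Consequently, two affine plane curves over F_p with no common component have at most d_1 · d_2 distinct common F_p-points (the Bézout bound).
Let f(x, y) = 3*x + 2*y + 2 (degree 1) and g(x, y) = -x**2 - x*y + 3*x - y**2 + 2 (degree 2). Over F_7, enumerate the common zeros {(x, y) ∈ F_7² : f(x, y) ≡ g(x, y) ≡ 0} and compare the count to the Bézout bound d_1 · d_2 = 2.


Common zeros: {(6, 4)}; count = 1; Bézout bound = 2.

deg(f) = 1, deg(g) = 2, so Bézout bound = 2.
Scan x ∈ F_7. For each x, list the y ∈ F_7 with f(x, y) ≡ 0 and those with g(x, y) ≡ 0 (mod 7); the common zeros in that column are the intersection.
  x = 0: f ≡ 0 at y ∈ {6}; g ≡ 0 at y ∈ {3, 4}; common: ∅.
  x = 1: f ≡ 0 at y ∈ {1}; g ≡ 0 at y ∈ ∅; common: ∅.
  x = 2: f ≡ 0 at y ∈ {3}; g ≡ 0 at y ∈ ∅; common: ∅.
  x = 3: f ≡ 0 at y ∈ {5}; g ≡ 0 at y ∈ ∅; common: ∅.
  x = 4: f ≡ 0 at y ∈ {0}; g ≡ 0 at y ∈ {1, 2}; common: ∅.
  x = 5: f ≡ 0 at y ∈ {2}; g ≡ 0 at y ∈ {1}; common: ∅.
  x = 6: f ≡ 0 at y ∈ {4}; g ≡ 0 at y ∈ {4}; common: {4}.
Collecting: common zeros = {(6, 4)}, so the count is 1.
Comparison with the Bézout bound: 1 ≤ 2 = deg(f)·deg(g), as expected for curves with no common component (the affine F_7-count falls short of the bound because intersections may lie at infinity, over extension fields, or carry multiplicity).


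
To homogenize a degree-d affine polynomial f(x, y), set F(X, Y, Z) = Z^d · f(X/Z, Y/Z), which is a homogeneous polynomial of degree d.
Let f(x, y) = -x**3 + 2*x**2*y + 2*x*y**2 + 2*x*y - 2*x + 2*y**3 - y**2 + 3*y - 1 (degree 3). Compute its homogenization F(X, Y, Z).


F(X, Y, Z) = -X**3 + 2*X**2*Y + 2*X*Y**2 + 2*X*Y*Z - 2*X*Z**2 + 2*Y**3 - Y**2*Z + 3*Y*Z**2 - Z**3

deg(f) = 3.
Substitute x = X/Z, y = Y/Z into f, then multiply by Z^3.
  monomial -1·x^3·y^0 ↦ -1·X^3·Y^0·Z^0.
  monomial 2·x^2·y^1 ↦ 2·X^2·Y^1·Z^0.
  monomial 2·x^1·y^2 ↦ 2·X^1·Y^2·Z^0.
  monomial 2·x^1·y^1 ↦ 2·X^1·Y^1·Z^1.
  monomial -2·x^1·y^0 ↦ -2·X^1·Y^0·Z^2.
  monomial 2·x^0·y^3 ↦ 2·X^0·Y^3·Z^0.
  monomial -1·x^0·y^2 ↦ -1·X^0·Y^2·Z^1.
  monomial 3·x^0·y^1 ↦ 3·X^0·Y^1·Z^2.
  monomial -1·x^0·y^0 ↦ -1·X^0·Y^0·Z^3.
Collecting: F(X, Y, Z) = -X**3 + 2*X**2*Y + 2*X*Y**2 + 2*X*Y*Z - 2*X*Z**2 + 2*Y**3 - Y**2*Z + 3*Y*Z**2 - Z**3.


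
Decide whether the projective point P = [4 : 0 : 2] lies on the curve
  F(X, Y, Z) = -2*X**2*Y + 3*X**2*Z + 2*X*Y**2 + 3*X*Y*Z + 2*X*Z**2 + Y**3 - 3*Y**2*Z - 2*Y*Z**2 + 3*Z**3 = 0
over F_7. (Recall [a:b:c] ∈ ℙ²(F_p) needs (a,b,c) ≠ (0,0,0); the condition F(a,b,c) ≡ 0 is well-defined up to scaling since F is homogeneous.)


F(4,0,2) ≡ 5 (mod 7); P is NOT on the curve.

Evaluate F(4, 0, 2) term-by-term (mod 7).
  -2*X**2*Y ↦ -2·16·0·1 = 0
  3*X**2*Z ↦ 3·16·1·2 = 96
  2*X*Y**2 ↦ 2·4·0·1 = 0
  3*X*Y*Z ↦ 3·4·0·2 = 0
  2*X*Z**2 ↦ 2·4·1·4 = 32
  Y**3 ↦ 1·1·0·1 = 0
  -3*Y**2*Z ↦ -3·1·0·2 = 0
  -2*Y*Z**2 ↦ -2·1·0·4 = 0
  3*Z**3 ↦ 3·1·1·8 = 24
Sum: F(4, 0, 2) = (0) + (96) + (0) + (0) + (32) + (0) + (0) + (0) + (24) = 152.
Reducing mod 7: 152 ≡ 5 (mod 7).
Since F(a, b, c) ≡ 5 ≠ 0 (mod 7), P does NOT lie on the curve.


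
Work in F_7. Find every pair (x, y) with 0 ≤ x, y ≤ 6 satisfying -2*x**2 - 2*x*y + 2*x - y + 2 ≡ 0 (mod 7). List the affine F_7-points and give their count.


Affine F_7-points: {(0, 2), (1, 3), (2, 1), (4, 3), (5, 1), (6, 2)}; count = 6.

For each of the 49 pairs (x, y) ∈ F_7², evaluate f(x, y) mod 7. Record the zeros.
  x = 0: [0↦2, 1↦1, 2↦0, 3↦6, 4↦5, 5↦4, 6↦3]  zeros at y ∈ {2}
  x = 1: [0↦2, 1↦6, 2↦3, 3↦0, 4↦4, 5↦1, 6↦5]  zeros at y ∈ {3}
  x = 2: [0↦5, 1↦0, 2↦2, 3↦4, 4↦6, 5↦1, 6↦3]  zeros at y ∈ {1}
  x = 3: [0↦4, 1↦4, 2↦4, 3↦4, 4↦4, 5↦4, 6↦4]  zeros at y ∈ ∅
  x = 4: [0↦6, 1↦4, 2↦2, 3↦0, 4↦5, 5↦3, 6↦1]  zeros at y ∈ {3}
  x = 5: [0↦4, 1↦0, 2↦3, 3↦6, 4↦2, 5↦5, 6↦1]  zeros at y ∈ {1}
  x = 6: [0↦5, 1↦6, 2↦0, 3↦1, 4↦2, 5↦3, 6↦4]  zeros at y ∈ {2}
Collecting zeros: affine points = {(0, 2), (1, 3), (2, 1), (4, 3), (5, 1), (6, 2)}.
Total count |C(F_7)_aff| = 6.


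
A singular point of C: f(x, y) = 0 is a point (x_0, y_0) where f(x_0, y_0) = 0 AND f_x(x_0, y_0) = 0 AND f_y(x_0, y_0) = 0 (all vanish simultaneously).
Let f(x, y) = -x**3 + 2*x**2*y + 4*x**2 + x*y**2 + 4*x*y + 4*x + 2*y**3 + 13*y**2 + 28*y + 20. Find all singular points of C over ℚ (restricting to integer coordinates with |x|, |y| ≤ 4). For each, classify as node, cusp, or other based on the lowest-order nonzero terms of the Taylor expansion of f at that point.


Singular points: {(0, -2)}; classification: cusp.

Compute partial derivatives:
  f_x = -3*x**2 + 4*x*y + 8*x + y**2 + 4*y + 4.
  f_y = 2*x**2 + 2*x*y + 4*x + 6*y**2 + 26*y + 28.
Scan x_0 ∈ {−4, ..., 4}. For each x_0, f_y(x_0, y) is a polynomial in y; find its integer roots y ∈ {−4, ..., 4}, then test f_x and f at those candidates.
  x = -4: f_y(-4, y) = 6*y**2 + 18*y + 44; no integer root y with |y| ≤ 4.
  x = -3: f_y(-3, y) = 6*y**2 + 20*y + 34; no integer root y with |y| ≤ 4.
  x = -2: f_y(-2, y) = 6*y**2 + 22*y + 28; no integer root y with |y| ≤ 4.
  x = -1: f_y(-1, y) = 6*y**2 + 24*y + 26; no integer root y with |y| ≤ 4.
  x = 0: f_y(0, y) = 6*y**2 + 26*y + 28; vanishes at y ∈ {-2}. (0, -2): f_x = 0, f = 0 — SINGULAR.
  x = 1: f_y(1, y) = 6*y**2 + 28*y + 34; no integer root y with |y| ≤ 4.
  x = 2: f_y(2, y) = 6*y**2 + 30*y + 44; no integer root y with |y| ≤ 4.
  x = 3: f_y(3, y) = 6*y**2 + 32*y + 58; no integer root y with |y| ≤ 4.
  x = 4: f_y(4, y) = 6*y**2 + 34*y + 76; no integer root y with |y| ≤ 4.
Only singular point on the grid: (0, -2).
Classify: substitute x = 0 + u, y = -2 + v and expand: f = -u**3 + 2*u**2*v + u*v**2 + 2*v**3 + v**2.
No constant or linear terms (consistent with a singular point). Quadratic part: v**2. Cubic part: -u**3 + 2*u**2*v + u*v**2 + 2*v**3.
The quadratic part v**2 is a perfect square, so there is a single (double) tangent line v = 0, i.e. y = -2. Restricting the cubic part to that line (v = 0) leaves -u**3 ≠ 0, so f is not divisible by v and the branch is v² ≈ u**3 to lowest order — this is a cusp.
Classification: cusp.


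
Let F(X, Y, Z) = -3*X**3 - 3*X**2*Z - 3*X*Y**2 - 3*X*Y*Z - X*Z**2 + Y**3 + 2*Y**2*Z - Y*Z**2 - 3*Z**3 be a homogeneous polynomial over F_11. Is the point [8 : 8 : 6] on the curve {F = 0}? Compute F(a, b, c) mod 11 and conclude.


F(8,8,6) ≡ 4 (mod 11); P is NOT on the curve.

Evaluate F(8, 8, 6) term-by-term (mod 11).
  -3*X**3 ↦ -3·512·1·1 = -1536
  -3*X**2*Z ↦ -3·64·1·6 = -1152
  -3*X*Y**2 ↦ -3·8·64·1 = -1536
  -3*X*Y*Z ↦ -3·8·8·6 = -1152
  -X*Z**2 ↦ -1·8·1·36 = -288
  Y**3 ↦ 1·1·512·1 = 512
  2*Y**2*Z ↦ 2·1·64·6 = 768
  -Y*Z**2 ↦ -1·1·8·36 = -288
  -3*Z**3 ↦ -3·1·1·216 = -648
Sum: F(8, 8, 6) = (-1536) + (-1152) + (-1536) + (-1152) + (-288) + (512) + (768) + (-288) + (-648) = -5320.
Reducing mod 11: -5320 ≡ 4 (mod 11).
Since F(a, b, c) ≡ 4 ≠ 0 (mod 11), P does NOT lie on the curve.


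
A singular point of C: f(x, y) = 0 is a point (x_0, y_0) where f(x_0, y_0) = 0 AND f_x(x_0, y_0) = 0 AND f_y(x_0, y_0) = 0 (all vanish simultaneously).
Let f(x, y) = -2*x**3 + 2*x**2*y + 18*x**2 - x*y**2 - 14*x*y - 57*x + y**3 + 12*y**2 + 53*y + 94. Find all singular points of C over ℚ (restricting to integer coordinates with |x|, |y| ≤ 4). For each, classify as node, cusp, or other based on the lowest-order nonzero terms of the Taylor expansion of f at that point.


Singular points: {(2, -3)}; classification: cusp.

Compute partial derivatives:
  f_x = -6*x**2 + 4*x*y + 36*x - y**2 - 14*y - 57.
  f_y = 2*x**2 - 2*x*y - 14*x + 3*y**2 + 24*y + 53.
Scan x_0 ∈ {−4, ..., 4}. For each x_0, f_y(x_0, y) is a polynomial in y; find its integer roots y ∈ {−4, ..., 4}, then test f_x and f at those candidates.
  x = -4: f_y(-4, y) = 3*y**2 + 32*y + 141; no integer root y with |y| ≤ 4.
  x = -3: f_y(-3, y) = 3*y**2 + 30*y + 113; no integer root y with |y| ≤ 4.
  x = -2: f_y(-2, y) = 3*y**2 + 28*y + 89; no integer root y with |y| ≤ 4.
  x = -1: f_y(-1, y) = 3*y**2 + 26*y + 69; no integer root y with |y| ≤ 4.
  x = 0: f_y(0, y) = 3*y**2 + 24*y + 53; no integer root y with |y| ≤ 4.
  x = 1: f_y(1, y) = 3*y**2 + 22*y + 41; no integer root y with |y| ≤ 4.
  x = 2: f_y(2, y) = 3*y**2 + 20*y + 33; vanishes at y ∈ {-3}. (2, -3): f_x = 0, f = 0 — SINGULAR.
  x = 3: f_y(3, y) = 3*y**2 + 18*y + 29; no integer root y with |y| ≤ 4.
  x = 4: f_y(4, y) = 3*y**2 + 16*y + 29; no integer root y with |y| ≤ 4.
Only singular point on the grid: (2, -3).
Classify: substitute x = 2 + u, y = -3 + v and expand: f = -2*u**3 + 2*u**2*v - u*v**2 + v**3 + v**2.
No constant or linear terms (consistent with a singular point). Quadratic part: v**2. Cubic part: -2*u**3 + 2*u**2*v - u*v**2 + v**3.
The quadratic part v**2 is a perfect square, so there is a single (double) tangent line v = 0, i.e. y = -3. Restricting the cubic part to that line (v = 0) leaves -2*u**3 ≠ 0, so f is not divisible by v and the branch is v² ≈ 2*u**3 to lowest order — this is a cusp.
Classification: cusp.


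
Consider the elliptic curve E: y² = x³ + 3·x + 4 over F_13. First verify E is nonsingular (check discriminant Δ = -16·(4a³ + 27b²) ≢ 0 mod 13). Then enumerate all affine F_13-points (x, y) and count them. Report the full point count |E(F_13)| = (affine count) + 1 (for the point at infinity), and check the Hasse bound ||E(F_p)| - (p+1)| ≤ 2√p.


Affine points = {(0, 2), (0, 11), (3, 1), (3, 12), (5, 1), (5, 12), (6, 2), (6, 11), (7, 2), (7, 11), (11, 4), (11, 9), (12, 0)}; affine count = 13; |E(F_13)| = 14.

Discriminant check: Δ ∝ 4a³ + 27b² = 4·3³ + 27·4² = 4·27 + 27·16 ≡ 7 (mod 13). Nonzero ⇒ E is nonsingular.
For each x ∈ F_13, compute rhs = x³ + 3·x + 4 mod 13, then count y ∈ F_13 with y² ≡ rhs.
  x = 0: rhs = 4, matching y values: 2, 11 (2 points).
  x = 1: rhs = 8, matching y values: none (0 points).
  x = 2: rhs = 5, matching y values: none (0 points).
  x = 3: rhs = 1, matching y values: 1, 12 (2 points).
  x = 4: rhs = 2, matching y values: none (0 points).
  x = 5: rhs = 1, matching y values: 1, 12 (2 points).
  x = 6: rhs = 4, matching y values: 2, 11 (2 points).
  x = 7: rhs = 4, matching y values: 2, 11 (2 points).
  x = 8: rhs = 7, matching y values: none (0 points).
  x = 9: rhs = 6, matching y values: none (0 points).
  x = 10: rhs = 7, matching y values: none (0 points).
  x = 11: rhs = 3, matching y values: 4, 9 (2 points).
  x = 12: rhs = 0, matching y values: 0 (1 points).
Total affine count: 13.
Full point count |E(F_13)| = 13 + 1 = 14.
Hasse bound: |14 − (13+1)| = |0| = 0 ≤ 2√13 ≈ 7.2111 ✓.


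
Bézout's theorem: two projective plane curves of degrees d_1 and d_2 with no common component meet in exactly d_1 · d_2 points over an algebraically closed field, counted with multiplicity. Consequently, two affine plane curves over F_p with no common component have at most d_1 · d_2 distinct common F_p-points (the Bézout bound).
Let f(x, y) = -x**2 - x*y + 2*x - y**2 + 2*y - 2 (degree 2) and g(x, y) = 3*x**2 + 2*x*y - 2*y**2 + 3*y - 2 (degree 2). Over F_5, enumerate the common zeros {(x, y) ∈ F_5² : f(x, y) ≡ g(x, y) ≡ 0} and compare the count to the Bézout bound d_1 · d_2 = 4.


Common zeros: {(3, 0)}; count = 1; Bézout bound = 4.

deg(f) = 2, deg(g) = 2, so Bézout bound = 4.
Scan x ∈ F_5. For each x, list the y ∈ F_5 with f(x, y) ≡ 0 and those with g(x, y) ≡ 0 (mod 5); the common zeros in that column are the intersection.
  x = 0: f ≡ 0 at y ∈ {3, 4}; g ≡ 0 at y ∈ ∅; common: ∅.
  x = 1: f ≡ 0 at y ∈ ∅; g ≡ 0 at y ∈ ∅; common: ∅.
  x = 2: f ≡ 0 at y ∈ ∅; g ≡ 0 at y ∈ {0, 1}; common: ∅.
  x = 3: f ≡ 0 at y ∈ {0, 4}; g ≡ 0 at y ∈ {0, 2}; common: {0}.
  x = 4: f ≡ 0 at y ∈ {0, 3}; g ≡ 0 at y ∈ {1, 2}; common: ∅.
Collecting: common zeros = {(3, 0)}, so the count is 1.
Comparison with the Bézout bound: 1 ≤ 4 = deg(f)·deg(g), as expected for curves with no common component (the affine F_5-count falls short of the bound because intersections may lie at infinity, over extension fields, or carry multiplicity).


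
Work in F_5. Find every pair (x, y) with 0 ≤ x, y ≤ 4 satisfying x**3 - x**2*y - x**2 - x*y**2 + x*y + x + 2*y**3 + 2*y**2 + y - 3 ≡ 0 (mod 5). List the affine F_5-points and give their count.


Affine F_5-points: {(1, 2), (3, 2), (3, 4), (4, 2)}; count = 4.

For each of the 25 pairs (x, y) ∈ F_5², evaluate f(x, y) mod 5. Record the zeros.
  x = 0: [0↦2, 1↦2, 2↦3, 3↦2, 4↦1]  zeros at y ∈ ∅
  x = 1: [0↦3, 1↦2, 2↦0, 3↦4, 4↦1]  zeros at y ∈ {2}
  x = 2: [0↦3, 1↦4, 2↦2, 3↦4, 4↦2]  zeros at y ∈ ∅
  x = 3: [0↦3, 1↦4, 2↦0, 3↦3, 4↦0]  zeros at y ∈ {2, 4}
  x = 4: [0↦4, 1↦3, 2↦0, 3↦2, 4↦1]  zeros at y ∈ {2}
Collecting zeros: affine points = {(1, 2), (3, 2), (3, 4), (4, 2)}.
Total count |C(F_5)_aff| = 4.


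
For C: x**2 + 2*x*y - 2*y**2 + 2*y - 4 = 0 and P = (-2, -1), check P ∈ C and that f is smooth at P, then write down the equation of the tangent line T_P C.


Tangent line at P: -6*x + 2*y - 10 = 0.

Step 1: f(-2, -1) = 0, so P lies on C.
Step 2: partial derivatives
  f_x(x, y) = 2*x + 2*y, f_y(x, y) = 2*x - 4*y + 2.
  f_x(P) = -6, f_y(P) = 2 (gradient nonzero, so P is smooth).
Step 3: tangent line at P: -6·(x − -2) + 2·(y − -1) = 0.
Expanding: -6*x + 2*y - 10 = 0.


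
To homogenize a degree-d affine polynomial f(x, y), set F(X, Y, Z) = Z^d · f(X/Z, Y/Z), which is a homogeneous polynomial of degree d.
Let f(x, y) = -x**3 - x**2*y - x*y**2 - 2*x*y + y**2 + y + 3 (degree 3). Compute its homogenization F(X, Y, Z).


F(X, Y, Z) = -X**3 - X**2*Y - X*Y**2 - 2*X*Y*Z + Y**2*Z + Y*Z**2 + 3*Z**3

deg(f) = 3.
Substitute x = X/Z, y = Y/Z into f, then multiply by Z^3.
  monomial -1·x^3·y^0 ↦ -1·X^3·Y^0·Z^0.
  monomial -1·x^2·y^1 ↦ -1·X^2·Y^1·Z^0.
  monomial -1·x^1·y^2 ↦ -1·X^1·Y^2·Z^0.
  monomial -2·x^1·y^1 ↦ -2·X^1·Y^1·Z^1.
  monomial 1·x^0·y^2 ↦ 1·X^0·Y^2·Z^1.
  monomial 1·x^0·y^1 ↦ 1·X^0·Y^1·Z^2.
  monomial 3·x^0·y^0 ↦ 3·X^0·Y^0·Z^3.
Collecting: F(X, Y, Z) = -X**3 - X**2*Y - X*Y**2 - 2*X*Y*Z + Y**2*Z + Y*Z**2 + 3*Z**3.


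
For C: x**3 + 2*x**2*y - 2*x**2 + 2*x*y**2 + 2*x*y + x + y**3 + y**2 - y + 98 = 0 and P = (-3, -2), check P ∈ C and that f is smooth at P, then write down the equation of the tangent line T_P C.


Tangent line at P: 68*x + 43*y + 290 = 0.

Step 1: f(-3, -2) = 0, so P lies on C.
Step 2: partial derivatives
  f_x(x, y) = 3*x**2 + 4*x*y - 4*x + 2*y**2 + 2*y + 1, f_y(x, y) = 2*x**2 + 4*x*y + 2*x + 3*y**2 + 2*y - 1.
  f_x(P) = 68, f_y(P) = 43 (gradient nonzero, so P is smooth).
Step 3: tangent line at P: 68·(x − -3) + 43·(y − -2) = 0.
Expanding: 68*x + 43*y + 290 = 0.


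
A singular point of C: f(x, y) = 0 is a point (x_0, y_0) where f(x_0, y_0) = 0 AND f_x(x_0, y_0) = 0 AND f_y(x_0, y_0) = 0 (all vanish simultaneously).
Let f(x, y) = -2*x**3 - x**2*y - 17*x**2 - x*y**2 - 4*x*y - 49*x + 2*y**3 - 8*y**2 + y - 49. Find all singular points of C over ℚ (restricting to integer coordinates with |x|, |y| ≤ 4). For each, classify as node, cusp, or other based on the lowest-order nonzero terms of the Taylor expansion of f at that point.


Singular points: {(-3, 1)}; classification: cusp.

Compute partial derivatives:
  f_x = -6*x**2 - 2*x*y - 34*x - y**2 - 4*y - 49.
  f_y = -x**2 - 2*x*y - 4*x + 6*y**2 - 16*y + 1.
Scan x_0 ∈ {−4, ..., 4}. For each x_0, f_y(x_0, y) is a polynomial in y; find its integer roots y ∈ {−4, ..., 4}, then test f_x and f at those candidates.
  x = -4: f_y(-4, y) = 6*y**2 - 8*y + 1; no integer root y with |y| ≤ 4.
  x = -3: f_y(-3, y) = 6*y**2 - 10*y + 4; vanishes at y ∈ {1}. (-3, 1): f_x = 0, f = 0 — SINGULAR.
  x = -2: f_y(-2, y) = 6*y**2 - 12*y + 5; no integer root y with |y| ≤ 4.
  x = -1: f_y(-1, y) = 6*y**2 - 14*y + 4; vanishes at y ∈ {2}. (-1, 2): f_x = -29 ≠ 0.
  x = 0: f_y(0, y) = 6*y**2 - 16*y + 1; no integer root y with |y| ≤ 4.
  x = 1: f_y(1, y) = 6*y**2 - 18*y - 4; no integer root y with |y| ≤ 4.
  x = 2: f_y(2, y) = 6*y**2 - 20*y - 11; no integer root y with |y| ≤ 4.
  x = 3: f_y(3, y) = 6*y**2 - 22*y - 20; no integer root y with |y| ≤ 4.
  x = 4: f_y(4, y) = 6*y**2 - 24*y - 31; no integer root y with |y| ≤ 4.
Only singular point on the grid: (-3, 1).
Classify: substitute x = -3 + u, y = 1 + v and expand: f = -2*u**3 - u**2*v - u*v**2 + 2*v**3 + v**2.
No constant or linear terms (consistent with a singular point). Quadratic part: v**2. Cubic part: -2*u**3 - u**2*v - u*v**2 + 2*v**3.
The quadratic part v**2 is a perfect square, so there is a single (double) tangent line v = 0, i.e. y = 1. Restricting the cubic part to that line (v = 0) leaves -2*u**3 ≠ 0, so f is not divisible by v and the branch is v² ≈ 2*u**3 to lowest order — this is a cusp.
Classification: cusp.


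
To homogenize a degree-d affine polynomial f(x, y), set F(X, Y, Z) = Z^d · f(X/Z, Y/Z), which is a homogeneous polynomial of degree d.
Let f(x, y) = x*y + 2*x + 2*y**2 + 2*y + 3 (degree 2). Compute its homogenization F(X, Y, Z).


F(X, Y, Z) = X*Y + 2*X*Z + 2*Y**2 + 2*Y*Z + 3*Z**2

deg(f) = 2.
Substitute x = X/Z, y = Y/Z into f, then multiply by Z^2.
  monomial 1·x^1·y^1 ↦ 1·X^1·Y^1·Z^0.
  monomial 2·x^1·y^0 ↦ 2·X^1·Y^0·Z^1.
  monomial 2·x^0·y^2 ↦ 2·X^0·Y^2·Z^0.
  monomial 2·x^0·y^1 ↦ 2·X^0·Y^1·Z^1.
  monomial 3·x^0·y^0 ↦ 3·X^0·Y^0·Z^2.
Collecting: F(X, Y, Z) = X*Y + 2*X*Z + 2*Y**2 + 2*Y*Z + 3*Z**2.


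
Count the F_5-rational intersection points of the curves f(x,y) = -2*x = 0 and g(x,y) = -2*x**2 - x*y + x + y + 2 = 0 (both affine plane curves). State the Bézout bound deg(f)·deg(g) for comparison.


Common zeros: {(0, 3)}; count = 1; Bézout bound = 2.

deg(f) = 1, deg(g) = 2, so Bézout bound = 2.
Scan x ∈ F_5. For each x, list the y ∈ F_5 with f(x, y) ≡ 0 and those with g(x, y) ≡ 0 (mod 5); the common zeros in that column are the intersection.
  x = 0: f ≡ 0 at y ∈ {0, 1, 2, 3, 4}; g ≡ 0 at y ∈ {3}; common: {3}.
  x = 1: f ≡ 0 at y ∈ ∅; g ≡ 0 at y ∈ ∅; common: ∅.
  x = 2: f ≡ 0 at y ∈ ∅; g ≡ 0 at y ∈ {1}; common: ∅.
  x = 3: f ≡ 0 at y ∈ ∅; g ≡ 0 at y ∈ {1}; common: ∅.
  x = 4: f ≡ 0 at y ∈ ∅; g ≡ 0 at y ∈ {3}; common: ∅.
Collecting: common zeros = {(0, 3)}, so the count is 1.
Comparison with the Bézout bound: 1 ≤ 2 = deg(f)·deg(g), as expected for curves with no common component (the affine F_5-count falls short of the bound because intersections may lie at infinity, over extension fields, or carry multiplicity).


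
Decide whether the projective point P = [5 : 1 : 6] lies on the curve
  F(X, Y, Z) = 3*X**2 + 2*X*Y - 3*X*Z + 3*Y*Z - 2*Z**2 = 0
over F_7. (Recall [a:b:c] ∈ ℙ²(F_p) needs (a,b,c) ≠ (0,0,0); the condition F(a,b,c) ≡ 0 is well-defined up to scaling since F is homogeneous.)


F(5,1,6) ≡ 4 (mod 7); P is NOT on the curve.

Evaluate F(5, 1, 6) term-by-term (mod 7).
  3*X**2 ↦ 3·25·1·1 = 75
  2*X*Y ↦ 2·5·1·1 = 10
  -3*X*Z ↦ -3·5·1·6 = -90
  3*Y*Z ↦ 3·1·1·6 = 18
  -2*Z**2 ↦ -2·1·1·36 = -72
Sum: F(5, 1, 6) = (75) + (10) + (-90) + (18) + (-72) = -59.
Reducing mod 7: -59 ≡ 4 (mod 7).
Since F(a, b, c) ≡ 4 ≠ 0 (mod 7), P does NOT lie on the curve.


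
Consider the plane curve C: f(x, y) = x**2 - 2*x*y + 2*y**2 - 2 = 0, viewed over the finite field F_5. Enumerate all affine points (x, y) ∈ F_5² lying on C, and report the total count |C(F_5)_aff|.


Affine F_5-points: {(0, 1), (0, 4), (2, 1), (3, 4)}; count = 4.

For each of the 25 pairs (x, y) ∈ F_5², evaluate f(x, y) mod 5. Record the zeros.
  x = 0: [0↦3, 1↦0, 2↦1, 3↦1, 4↦0]  zeros at y ∈ {1, 4}
  x = 1: [0↦4, 1↦4, 2↦3, 3↦1, 4↦3]  zeros at y ∈ ∅
  x = 2: [0↦2, 1↦0, 2↦2, 3↦3, 4↦3]  zeros at y ∈ {1}
  x = 3: [0↦2, 1↦3, 2↦3, 3↦2, 4↦0]  zeros at y ∈ {4}
  x = 4: [0↦4, 1↦3, 2↦1, 3↦3, 4↦4]  zeros at y ∈ ∅
Collecting zeros: affine points = {(0, 1), (0, 4), (2, 1), (3, 4)}.
Total count |C(F_5)_aff| = 4.


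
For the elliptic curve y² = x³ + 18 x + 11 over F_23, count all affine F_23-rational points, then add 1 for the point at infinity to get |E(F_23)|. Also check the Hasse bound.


Affine points = {(2, 3), (2, 20), (3, 0), (4, 3), (4, 20), (6, 6), (6, 17), (8, 0), (10, 8), (10, 15), (12, 0), (13, 2), (13, 21), (16, 5), (16, 18), (17, 3), (17, 20), (18, 7), (18, 16), (19, 6), (19, 17), (21, 6), (21, 17)}; affine count = 23; |E(F_23)| = 24.

Discriminant check: Δ ∝ 4a³ + 27b² = 4·18³ + 27·11² = 4·5832 + 27·121 ≡ 7 (mod 23). Nonzero ⇒ E is nonsingular.
For each x ∈ F_23, compute rhs = x³ + 18·x + 11 mod 23, then count y ∈ F_23 with y² ≡ rhs.
  x = 0: rhs = 11, matching y values: none (0 points).
  x = 1: rhs = 7, matching y values: none (0 points).
  x = 2: rhs = 9, matching y values: 3, 20 (2 points).
  x = 3: rhs = 0, matching y values: 0 (1 points).
  x = 4: rhs = 9, matching y values: 3, 20 (2 points).
  x = 5: rhs = 19, matching y values: none (0 points).
  x = 6: rhs = 13, matching y values: 6, 17 (2 points).
  x = 7: rhs = 20, matching y values: none (0 points).
  x = 8: rhs = 0, matching y values: 0 (1 points).
  x = 9: rhs = 5, matching y values: none (0 points).
  x = 10: rhs = 18, matching y values: 8, 15 (2 points).
  x = 11: rhs = 22, matching y values: none (0 points).
  x = 12: rhs = 0, matching y values: 0 (1 points).
  x = 13: rhs = 4, matching y values: 2, 21 (2 points).
  x = 14: rhs = 17, matching y values: none (0 points).
  x = 15: rhs = 22, matching y values: none (0 points).
  x = 16: rhs = 2, matching y values: 5, 18 (2 points).
  x = 17: rhs = 9, matching y values: 3, 20 (2 points).
  x = 18: rhs = 3, matching y values: 7, 16 (2 points).
  x = 19: rhs = 13, matching y values: 6, 17 (2 points).
  x = 20: rhs = 22, matching y values: none (0 points).
  x = 21: rhs = 13, matching y values: 6, 17 (2 points).
  x = 22: rhs = 15, matching y values: none (0 points).
Total affine count: 23.
Full point count |E(F_23)| = 23 + 1 = 24.
Hasse bound: |24 − (23+1)| = |0| = 0 ≤ 2√23 ≈ 9.5917 ✓.
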